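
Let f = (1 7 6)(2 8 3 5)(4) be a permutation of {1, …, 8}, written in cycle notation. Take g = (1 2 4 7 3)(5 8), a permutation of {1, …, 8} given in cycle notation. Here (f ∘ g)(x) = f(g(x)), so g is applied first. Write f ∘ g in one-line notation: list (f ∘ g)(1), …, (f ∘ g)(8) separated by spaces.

8 4 7 6 3 1 5 2

For each element, apply g then f: 1 → 2 → 8; 2 → 4 → 4; 3 → 1 → 7; 4 → 7 → 6; 5 → 8 → 3; 6 → 6 → 1; 7 → 3 → 5; 8 → 5 → 2.
So f ∘ g in one-line form is 8 4 7 6 3 1 5 2.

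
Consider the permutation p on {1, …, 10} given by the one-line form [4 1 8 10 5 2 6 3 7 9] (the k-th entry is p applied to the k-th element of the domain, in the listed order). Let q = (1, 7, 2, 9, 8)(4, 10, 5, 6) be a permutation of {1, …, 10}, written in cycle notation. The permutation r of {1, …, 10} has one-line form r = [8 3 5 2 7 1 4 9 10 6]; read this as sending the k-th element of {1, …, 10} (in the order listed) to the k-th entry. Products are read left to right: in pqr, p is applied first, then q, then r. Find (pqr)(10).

9

Apply the permutations in order: p(10) = 9, then q(9) = 8, then r(8) = 9. So (pqr)(10) = 9.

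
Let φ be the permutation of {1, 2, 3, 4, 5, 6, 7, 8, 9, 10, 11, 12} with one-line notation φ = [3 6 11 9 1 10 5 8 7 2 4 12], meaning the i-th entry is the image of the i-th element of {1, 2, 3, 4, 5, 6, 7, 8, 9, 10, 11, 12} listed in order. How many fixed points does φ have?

2

The fixed points (elements with φ(x) = x) are {8, 12}, so there are 2.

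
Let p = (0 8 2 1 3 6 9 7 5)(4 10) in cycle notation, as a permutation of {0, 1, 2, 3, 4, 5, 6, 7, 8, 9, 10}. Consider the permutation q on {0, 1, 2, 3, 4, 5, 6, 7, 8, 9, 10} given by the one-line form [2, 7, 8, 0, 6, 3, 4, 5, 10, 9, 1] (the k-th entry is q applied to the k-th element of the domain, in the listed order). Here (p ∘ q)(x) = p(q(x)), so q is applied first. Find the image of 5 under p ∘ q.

First apply q: q(5) = 3, then p(3) = 6. Thus (p ∘ q)(5) = 6.

6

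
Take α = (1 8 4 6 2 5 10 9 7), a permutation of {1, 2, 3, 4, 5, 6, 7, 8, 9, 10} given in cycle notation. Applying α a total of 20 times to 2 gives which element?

2 lies in the 9-cycle (1 8 4 6 2 5 10 9 7).
Since the cycle has length 9, α^20 acts on it the same as α^2 (20 mod 9 = 2).
Advancing 2 steps from 2: 2 → 5 → 10.

10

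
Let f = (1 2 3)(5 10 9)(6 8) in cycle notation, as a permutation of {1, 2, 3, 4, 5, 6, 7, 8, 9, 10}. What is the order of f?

6

The cycle type of f is (3, 3, 2, 1, 1).
Since disjoint cycles commute, ord(f) = lcm(3, 3, 2) = 6.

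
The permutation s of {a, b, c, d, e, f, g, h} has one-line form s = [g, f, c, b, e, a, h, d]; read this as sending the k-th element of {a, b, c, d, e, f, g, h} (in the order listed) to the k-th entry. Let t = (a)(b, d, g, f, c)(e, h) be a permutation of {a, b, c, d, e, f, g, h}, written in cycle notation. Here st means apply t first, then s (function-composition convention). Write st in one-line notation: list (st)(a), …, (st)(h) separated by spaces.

(st)(x) = s(t(x)). Computing each image: s(t(a)) = s(a) = g, s(t(b)) = s(d) = b, s(t(c)) = s(b) = f, s(t(d)) = s(g) = h, s(t(e)) = s(h) = d, s(t(f)) = s(c) = c, s(t(g)) = s(f) = a, s(t(h)) = s(e) = e.
Hence st = [g b f h d c a e].

g b f h d c a e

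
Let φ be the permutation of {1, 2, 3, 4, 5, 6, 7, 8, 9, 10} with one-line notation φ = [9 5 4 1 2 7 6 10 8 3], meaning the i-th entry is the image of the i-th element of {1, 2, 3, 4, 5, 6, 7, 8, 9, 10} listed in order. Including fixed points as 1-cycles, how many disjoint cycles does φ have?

3

The cycle decomposition is (1 9 8 10 3 4)(2 5)(6 7), which has 3 cycles (counting 1-cycles).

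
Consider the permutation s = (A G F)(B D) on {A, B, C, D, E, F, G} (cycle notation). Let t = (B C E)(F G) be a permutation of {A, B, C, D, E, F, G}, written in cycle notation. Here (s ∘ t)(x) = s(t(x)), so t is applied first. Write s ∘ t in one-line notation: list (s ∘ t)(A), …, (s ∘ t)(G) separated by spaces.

For each element, apply t then s: A → A → G; B → C → C; C → E → E; D → D → B; E → B → D; F → G → F; G → F → A.
So s ∘ t in one-line form is G C E B D F A.

G C E B D F A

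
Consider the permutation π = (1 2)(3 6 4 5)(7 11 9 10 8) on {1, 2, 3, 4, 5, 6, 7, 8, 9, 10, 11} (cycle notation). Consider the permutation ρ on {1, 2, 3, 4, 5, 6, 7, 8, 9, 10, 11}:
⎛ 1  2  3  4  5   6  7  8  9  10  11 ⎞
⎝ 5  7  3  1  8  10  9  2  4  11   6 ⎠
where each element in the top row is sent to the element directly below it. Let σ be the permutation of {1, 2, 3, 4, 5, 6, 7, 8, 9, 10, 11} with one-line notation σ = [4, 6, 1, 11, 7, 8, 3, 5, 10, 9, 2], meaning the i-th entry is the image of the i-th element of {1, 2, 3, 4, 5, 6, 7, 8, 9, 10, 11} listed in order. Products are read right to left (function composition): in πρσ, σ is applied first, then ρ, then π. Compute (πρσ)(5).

Chase 5: σ(5) = 7; ρ(7) = 9; π(9) = 10. Hence (πρσ)(5) = 10.

10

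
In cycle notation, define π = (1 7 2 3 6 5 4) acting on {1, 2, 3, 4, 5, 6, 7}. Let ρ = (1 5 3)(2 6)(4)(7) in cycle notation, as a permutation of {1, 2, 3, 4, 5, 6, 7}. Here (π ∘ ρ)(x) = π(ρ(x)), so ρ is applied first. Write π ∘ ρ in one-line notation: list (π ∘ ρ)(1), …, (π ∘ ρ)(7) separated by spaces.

(π ∘ ρ)(x) = π(ρ(x)). Computing each image: π(ρ(1)) = π(5) = 4, π(ρ(2)) = π(6) = 5, π(ρ(3)) = π(1) = 7, π(ρ(4)) = π(4) = 1, π(ρ(5)) = π(3) = 6, π(ρ(6)) = π(2) = 3, π(ρ(7)) = π(7) = 2.
Hence π ∘ ρ = [4 5 7 1 6 3 2].

4 5 7 1 6 3 2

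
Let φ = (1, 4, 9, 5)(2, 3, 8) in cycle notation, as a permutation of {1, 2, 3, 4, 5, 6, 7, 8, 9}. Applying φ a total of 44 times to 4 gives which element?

4

4 lies in the 4-cycle (1, 4, 9, 5).
Since the cycle has length 4, φ^44 acts on it the same as φ^0 (44 mod 4 = 0).
So φ^44(4) = 4.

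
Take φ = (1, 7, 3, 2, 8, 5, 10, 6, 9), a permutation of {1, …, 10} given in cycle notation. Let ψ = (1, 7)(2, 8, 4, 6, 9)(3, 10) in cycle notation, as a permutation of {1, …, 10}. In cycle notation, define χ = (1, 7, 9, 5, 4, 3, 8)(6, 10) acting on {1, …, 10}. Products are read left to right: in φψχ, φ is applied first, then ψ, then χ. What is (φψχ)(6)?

(φψχ)(6) = χ(ψ(φ(6))). φ(6) = 9, then ψ(9) = 2, then χ(2) = 2, so the result is 2.

2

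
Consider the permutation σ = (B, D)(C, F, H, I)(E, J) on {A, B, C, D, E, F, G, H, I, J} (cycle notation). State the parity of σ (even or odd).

odd

The cycle lengths are 4, 2, 2, 1, 1.
A cycle of length ℓ contributes ℓ−1 transpositions, so σ is a product of 3 + 1 + 1 = 5 transpositions — odd.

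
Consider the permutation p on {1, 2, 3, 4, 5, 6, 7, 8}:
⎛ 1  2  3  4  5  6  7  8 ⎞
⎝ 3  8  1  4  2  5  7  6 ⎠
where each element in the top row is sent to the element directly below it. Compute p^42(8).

5

Tracing 8 → 6 → … returns to 8 after 4 steps, so 8 lies in a 4-cycle (2 8 6 5).
Powers repeat with period 4 on this cycle, and 42 mod 4 = 2, so p^42(8) = p^2(8).
Stepping 2 places around the cycle: 8 → 6 → 5.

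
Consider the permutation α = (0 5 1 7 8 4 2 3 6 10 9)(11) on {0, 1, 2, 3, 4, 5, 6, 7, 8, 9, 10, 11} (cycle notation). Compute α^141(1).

0

1 lies in the 11-cycle (0 5 1 7 8 4 2 3 6 10 9).
Powers repeat with period 11 on this cycle, and 141 mod 11 = 9, so α^141(1) = α^9(1).
Stepping 9 places around the cycle: 1 → 7 → 8 → 4 → 2 → 3 → 6 → 10 → 9 → 0.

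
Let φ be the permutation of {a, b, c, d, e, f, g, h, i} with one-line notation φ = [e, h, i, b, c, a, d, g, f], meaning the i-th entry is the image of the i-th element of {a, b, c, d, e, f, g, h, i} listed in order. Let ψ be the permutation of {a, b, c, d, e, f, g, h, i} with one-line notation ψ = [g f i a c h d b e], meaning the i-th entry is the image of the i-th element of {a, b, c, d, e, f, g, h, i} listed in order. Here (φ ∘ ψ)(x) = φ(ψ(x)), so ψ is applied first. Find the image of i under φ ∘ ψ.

c

ψ(i) = e, then φ(e) = c; composing gives (φ ∘ ψ)(i) = c.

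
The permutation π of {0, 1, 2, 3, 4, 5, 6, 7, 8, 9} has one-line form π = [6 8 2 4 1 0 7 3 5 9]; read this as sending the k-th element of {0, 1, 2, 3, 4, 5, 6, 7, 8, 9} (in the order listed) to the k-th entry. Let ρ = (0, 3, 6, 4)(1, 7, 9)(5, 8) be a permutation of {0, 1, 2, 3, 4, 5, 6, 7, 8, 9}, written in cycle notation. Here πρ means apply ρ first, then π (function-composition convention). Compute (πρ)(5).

ρ(5) = 8, then π(8) = 5; composing gives (πρ)(5) = 5.

5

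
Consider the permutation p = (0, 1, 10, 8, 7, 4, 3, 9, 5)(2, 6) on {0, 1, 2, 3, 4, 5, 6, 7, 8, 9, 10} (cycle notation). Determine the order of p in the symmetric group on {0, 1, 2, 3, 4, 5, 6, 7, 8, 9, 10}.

The cycle type of p is (9, 2).
The order is lcm(9, 2) = 18.

18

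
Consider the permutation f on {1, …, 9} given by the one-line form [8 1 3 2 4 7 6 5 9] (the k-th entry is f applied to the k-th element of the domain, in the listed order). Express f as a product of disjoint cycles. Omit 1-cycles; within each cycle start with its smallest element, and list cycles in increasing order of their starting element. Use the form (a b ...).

(1 8 5 4 2)(6 7)

Start at 1 and follow images: 1 → 8 → 5 → 4 → 2 → 1, giving the cycle (1 8 5 4 2).
Repeating from the next unused element and collecting all non-trivial cycles gives (1 8 5 4 2)(6 7).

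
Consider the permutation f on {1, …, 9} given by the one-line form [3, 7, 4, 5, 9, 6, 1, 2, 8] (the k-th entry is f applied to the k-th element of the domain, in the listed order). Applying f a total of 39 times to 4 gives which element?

3

Tracing 4 → 5 → … returns to 4 after 8 steps, so 4 lies in an 8-cycle (1 3 4 5 9 8 2 7).
Powers repeat with period 8 on this cycle, and 39 mod 8 = 7, so f^39(4) = f^7(4).
Advancing 7 steps from 4: 4 → 5 → 9 → 8 → 2 → 7 → 1 → 3.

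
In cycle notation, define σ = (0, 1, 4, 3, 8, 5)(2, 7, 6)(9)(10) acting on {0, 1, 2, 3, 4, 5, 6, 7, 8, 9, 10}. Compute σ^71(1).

1 lies in the 6-cycle (0, 1, 4, 3, 8, 5).
Since the cycle has length 6, σ^71 acts on it the same as σ^5 (71 mod 6 = 5).
Stepping 5 places around the cycle: 1 → 4 → 3 → 8 → 5 → 0.

0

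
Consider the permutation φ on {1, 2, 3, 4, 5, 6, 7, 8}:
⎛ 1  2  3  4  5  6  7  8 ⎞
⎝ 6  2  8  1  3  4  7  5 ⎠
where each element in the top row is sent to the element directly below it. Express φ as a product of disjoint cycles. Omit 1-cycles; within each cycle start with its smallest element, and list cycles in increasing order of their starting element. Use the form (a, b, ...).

Iterating φ from 1 gives 1 → 6 → 4 → 1; that is the 3-cycle (1, 6, 4).
Repeating from the next unused element and collecting all non-trivial cycles gives (1, 6, 4)(3, 8, 5).

(1, 6, 4)(3, 8, 5)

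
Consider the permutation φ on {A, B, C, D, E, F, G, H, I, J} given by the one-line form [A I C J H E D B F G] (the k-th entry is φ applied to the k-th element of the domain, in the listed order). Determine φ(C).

C

C is element number 3 of the domain, and entry number 3 of the one-line form is C, so φ(C) = C.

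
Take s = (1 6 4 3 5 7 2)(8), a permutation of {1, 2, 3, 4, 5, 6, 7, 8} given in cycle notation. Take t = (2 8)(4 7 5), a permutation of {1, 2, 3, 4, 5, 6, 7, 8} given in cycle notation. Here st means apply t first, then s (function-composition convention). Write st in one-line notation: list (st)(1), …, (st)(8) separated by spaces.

6 8 5 2 3 4 7 1

(st)(x) = s(t(x)). Computing each image: s(t(1)) = s(1) = 6, s(t(2)) = s(8) = 8, s(t(3)) = s(3) = 5, s(t(4)) = s(7) = 2, s(t(5)) = s(4) = 3, s(t(6)) = s(6) = 4, s(t(7)) = s(5) = 7, s(t(8)) = s(2) = 1.
Hence st = [6 8 5 2 3 4 7 1].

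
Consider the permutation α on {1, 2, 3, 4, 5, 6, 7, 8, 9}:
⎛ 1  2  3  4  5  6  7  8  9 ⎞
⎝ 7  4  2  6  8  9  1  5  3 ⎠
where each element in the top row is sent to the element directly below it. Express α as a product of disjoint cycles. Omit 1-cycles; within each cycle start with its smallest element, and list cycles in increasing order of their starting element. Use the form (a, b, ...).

Start at 1 and follow images: 1 → 7 → 1, giving the cycle (1, 7).
Continuing from each remaining unvisited element yields (1, 7)(2, 4, 6, 9, 3)(5, 8).

(1, 7)(2, 4, 6, 9, 3)(5, 8)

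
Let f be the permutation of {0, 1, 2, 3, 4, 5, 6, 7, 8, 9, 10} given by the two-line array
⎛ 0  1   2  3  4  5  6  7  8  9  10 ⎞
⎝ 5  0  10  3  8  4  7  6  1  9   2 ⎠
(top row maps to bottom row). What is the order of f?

Decomposing into disjoint cycles gives cycle lengths 5, 2, 2, 1, 1.
The order of f is the least common multiple of its cycle lengths: lcm(5, 2, 2) = 10.

10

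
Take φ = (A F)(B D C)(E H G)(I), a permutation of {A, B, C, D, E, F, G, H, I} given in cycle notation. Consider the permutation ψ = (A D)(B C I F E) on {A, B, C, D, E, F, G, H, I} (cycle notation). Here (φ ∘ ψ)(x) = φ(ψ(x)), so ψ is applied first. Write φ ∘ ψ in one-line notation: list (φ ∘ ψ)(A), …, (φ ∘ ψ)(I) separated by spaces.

C B I F D H E G A

Chase each element through ψ then φ: A → D → C; B → C → B; C → I → I; D → A → F; E → B → D; F → E → H; G → G → E; H → H → G; I → F → A.
Collecting the images, φ ∘ ψ = [C B I F D H E G A].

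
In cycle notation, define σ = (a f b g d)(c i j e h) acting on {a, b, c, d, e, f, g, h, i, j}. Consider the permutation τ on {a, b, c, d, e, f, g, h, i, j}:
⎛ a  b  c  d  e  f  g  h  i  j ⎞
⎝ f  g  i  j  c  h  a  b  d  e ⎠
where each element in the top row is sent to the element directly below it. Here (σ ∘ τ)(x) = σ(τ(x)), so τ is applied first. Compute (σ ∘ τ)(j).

h

(σ ∘ τ)(j) = σ(τ(j)). τ(j) = e, then σ(e) = h. So (σ ∘ τ)(j) = h.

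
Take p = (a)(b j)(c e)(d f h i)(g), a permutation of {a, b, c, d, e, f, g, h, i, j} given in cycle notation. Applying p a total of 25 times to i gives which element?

i lies in the 4-cycle (d f h i).
Powers repeat with period 4 on this cycle, and 25 mod 4 = 1, so p^25(i) = p^1(i).
Advancing 1 step from i: i → d.

d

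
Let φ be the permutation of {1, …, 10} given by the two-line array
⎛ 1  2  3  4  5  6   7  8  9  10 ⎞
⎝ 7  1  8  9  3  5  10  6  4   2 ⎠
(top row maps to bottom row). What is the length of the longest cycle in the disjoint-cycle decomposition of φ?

Decomposing into disjoint cycles gives (1 7 10 2)(3 8 6 5)(4 9); the longest has length 4.

4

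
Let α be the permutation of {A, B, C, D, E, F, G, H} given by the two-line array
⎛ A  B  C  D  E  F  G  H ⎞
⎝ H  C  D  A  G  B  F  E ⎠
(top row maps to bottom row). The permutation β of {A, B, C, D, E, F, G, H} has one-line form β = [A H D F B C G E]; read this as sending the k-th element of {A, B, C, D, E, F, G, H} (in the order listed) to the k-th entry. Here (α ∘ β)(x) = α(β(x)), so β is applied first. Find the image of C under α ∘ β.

A

(α ∘ β)(C) = α(β(C)). β(C) = D, then α(D) = A. So (α ∘ β)(C) = A.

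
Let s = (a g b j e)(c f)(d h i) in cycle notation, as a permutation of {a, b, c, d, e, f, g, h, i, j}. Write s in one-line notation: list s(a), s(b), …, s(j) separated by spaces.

g j f h a c b i d e

Each element maps to the next entry in its cycle (wrapping to the front): a→g, b→j, c→f, d→h, e→a, f→c, g→b, h→i, i→d, j→e.
So the one-line form is g j f h a c b i d e.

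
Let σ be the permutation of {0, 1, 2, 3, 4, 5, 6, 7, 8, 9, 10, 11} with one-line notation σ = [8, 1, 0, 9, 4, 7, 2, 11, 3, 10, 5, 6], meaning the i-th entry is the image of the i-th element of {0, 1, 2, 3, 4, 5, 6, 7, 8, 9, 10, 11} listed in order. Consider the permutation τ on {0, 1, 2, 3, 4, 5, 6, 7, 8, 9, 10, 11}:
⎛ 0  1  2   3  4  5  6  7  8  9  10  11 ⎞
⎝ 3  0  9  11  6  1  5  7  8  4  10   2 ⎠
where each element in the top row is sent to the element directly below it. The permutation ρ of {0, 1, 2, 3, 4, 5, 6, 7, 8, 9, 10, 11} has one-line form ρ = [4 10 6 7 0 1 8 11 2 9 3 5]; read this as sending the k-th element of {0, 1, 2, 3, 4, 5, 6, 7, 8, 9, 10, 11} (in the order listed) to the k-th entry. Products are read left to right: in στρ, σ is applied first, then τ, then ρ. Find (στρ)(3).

(στρ)(3) = ρ(τ(σ(3))). σ(3) = 9, then τ(9) = 4, then ρ(4) = 0, so the result is 0.

0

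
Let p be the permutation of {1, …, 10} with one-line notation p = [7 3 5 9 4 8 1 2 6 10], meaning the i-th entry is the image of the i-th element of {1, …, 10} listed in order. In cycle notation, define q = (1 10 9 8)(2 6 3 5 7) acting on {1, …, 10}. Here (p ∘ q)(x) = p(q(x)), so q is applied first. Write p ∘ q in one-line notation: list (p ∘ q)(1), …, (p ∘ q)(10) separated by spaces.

10 8 4 9 1 5 3 7 2 6

Chase each element through q then p: 1 → 10 → 10; 2 → 6 → 8; 3 → 5 → 4; 4 → 4 → 9; 5 → 7 → 1; 6 → 3 → 5; 7 → 2 → 3; 8 → 1 → 7; 9 → 8 → 2; 10 → 9 → 6.
So p ∘ q in one-line form is 10 8 4 9 1 5 3 7 2 6.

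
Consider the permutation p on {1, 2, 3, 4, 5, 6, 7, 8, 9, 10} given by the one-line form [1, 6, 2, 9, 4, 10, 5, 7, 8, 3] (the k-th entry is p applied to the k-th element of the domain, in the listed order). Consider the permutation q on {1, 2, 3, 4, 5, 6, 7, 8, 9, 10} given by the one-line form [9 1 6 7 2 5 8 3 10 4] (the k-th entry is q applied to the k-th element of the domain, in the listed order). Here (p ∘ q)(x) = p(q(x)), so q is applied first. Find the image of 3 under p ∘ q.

10

(p ∘ q)(3) = p(q(3)). q(3) = 6, then p(6) = 10. So (p ∘ q)(3) = 10.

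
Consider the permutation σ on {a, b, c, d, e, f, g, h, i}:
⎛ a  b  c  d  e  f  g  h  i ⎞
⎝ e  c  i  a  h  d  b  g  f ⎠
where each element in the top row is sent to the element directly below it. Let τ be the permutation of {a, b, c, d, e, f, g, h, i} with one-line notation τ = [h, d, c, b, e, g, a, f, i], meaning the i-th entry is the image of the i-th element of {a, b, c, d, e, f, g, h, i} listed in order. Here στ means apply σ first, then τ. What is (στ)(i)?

(στ)(i) = τ(σ(i)). σ(i) = f, then τ(f) = g. So (στ)(i) = g.

g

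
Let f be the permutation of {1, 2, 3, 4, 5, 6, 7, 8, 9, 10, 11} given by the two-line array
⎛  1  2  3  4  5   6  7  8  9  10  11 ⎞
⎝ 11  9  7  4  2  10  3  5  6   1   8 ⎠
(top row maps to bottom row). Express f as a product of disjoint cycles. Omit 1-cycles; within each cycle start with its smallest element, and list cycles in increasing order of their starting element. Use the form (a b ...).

Iterating f from 1 gives 1 → 11 → 8 → 5 → 2 → 9 → 6 → 10 → 1; that is the 8-cycle (1 11 8 5 2 9 6 10).
Continuing from each remaining unvisited element yields (1 11 8 5 2 9 6 10)(3 7).

(1 11 8 5 2 9 6 10)(3 7)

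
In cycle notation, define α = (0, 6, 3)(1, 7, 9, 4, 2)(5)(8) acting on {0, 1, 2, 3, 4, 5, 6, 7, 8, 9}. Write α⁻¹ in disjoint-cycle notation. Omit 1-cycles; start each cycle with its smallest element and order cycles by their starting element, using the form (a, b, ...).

The inverse reverses each cycle.
After reversing and putting each cycle's least element first, α⁻¹ = (0, 3, 6)(1, 2, 4, 9, 7).

(0, 3, 6)(1, 2, 4, 9, 7)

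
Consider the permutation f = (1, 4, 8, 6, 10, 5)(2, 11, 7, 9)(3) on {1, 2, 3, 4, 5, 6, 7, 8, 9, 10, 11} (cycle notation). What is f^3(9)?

9 lies in the 4-cycle (2, 11, 7, 9).
Advancing 3 steps from 9: 9 → 2 → 11 → 7.

7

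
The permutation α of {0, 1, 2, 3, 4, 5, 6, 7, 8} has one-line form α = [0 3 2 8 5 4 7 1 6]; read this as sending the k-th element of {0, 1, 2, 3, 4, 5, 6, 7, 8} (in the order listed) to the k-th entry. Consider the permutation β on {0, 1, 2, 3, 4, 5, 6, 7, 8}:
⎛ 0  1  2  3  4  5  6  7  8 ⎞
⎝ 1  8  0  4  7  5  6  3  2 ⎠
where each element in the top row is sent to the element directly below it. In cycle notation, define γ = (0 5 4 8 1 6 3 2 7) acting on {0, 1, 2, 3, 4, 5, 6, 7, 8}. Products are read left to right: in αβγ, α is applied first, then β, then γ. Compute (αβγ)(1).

Apply the permutations in order: α(1) = 3, then β(3) = 4, then γ(4) = 8. So (αβγ)(1) = 8.

8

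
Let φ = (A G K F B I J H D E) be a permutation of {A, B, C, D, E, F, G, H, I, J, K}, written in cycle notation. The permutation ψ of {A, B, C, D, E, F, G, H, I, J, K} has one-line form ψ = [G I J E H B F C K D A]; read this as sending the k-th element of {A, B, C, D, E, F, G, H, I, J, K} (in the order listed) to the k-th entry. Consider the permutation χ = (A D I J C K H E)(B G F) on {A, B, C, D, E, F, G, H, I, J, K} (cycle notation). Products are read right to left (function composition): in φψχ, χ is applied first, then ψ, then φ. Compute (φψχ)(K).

Chase K: χ(K) = H; ψ(H) = C; φ(C) = C. Hence (φψχ)(K) = C.

C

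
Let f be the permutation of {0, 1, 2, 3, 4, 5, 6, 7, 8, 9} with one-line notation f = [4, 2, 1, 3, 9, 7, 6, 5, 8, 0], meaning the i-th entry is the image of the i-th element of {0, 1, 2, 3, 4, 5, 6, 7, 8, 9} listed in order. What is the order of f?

Decomposing into disjoint cycles gives cycle lengths 3, 2, 2, 1, 1, 1.
The order is lcm(3, 2, 2) = 6.

6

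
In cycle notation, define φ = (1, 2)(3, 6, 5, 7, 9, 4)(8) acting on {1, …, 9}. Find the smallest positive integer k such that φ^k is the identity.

The disjoint cycles have lengths 6, 2, 1.
Since disjoint cycles commute, ord(φ) = lcm(6, 2) = 6.

6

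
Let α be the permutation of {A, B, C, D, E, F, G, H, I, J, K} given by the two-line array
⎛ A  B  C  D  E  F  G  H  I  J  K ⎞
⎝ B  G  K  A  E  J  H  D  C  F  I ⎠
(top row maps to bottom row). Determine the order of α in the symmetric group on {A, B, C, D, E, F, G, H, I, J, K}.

30

Writing α as disjoint cycles, the cycle lengths are 5, 3, 2, 1.
Since disjoint cycles commute, ord(α) = lcm(5, 3, 2) = 30.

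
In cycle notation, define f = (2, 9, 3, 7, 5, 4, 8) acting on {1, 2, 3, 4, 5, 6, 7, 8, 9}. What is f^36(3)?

3 lies in the 7-cycle (2, 9, 3, 7, 5, 4, 8).
Powers repeat with period 7 on this cycle, and 36 mod 7 = 1, so f^36(3) = f^1(3).
Stepping 1 place around the cycle: 3 → 7.

7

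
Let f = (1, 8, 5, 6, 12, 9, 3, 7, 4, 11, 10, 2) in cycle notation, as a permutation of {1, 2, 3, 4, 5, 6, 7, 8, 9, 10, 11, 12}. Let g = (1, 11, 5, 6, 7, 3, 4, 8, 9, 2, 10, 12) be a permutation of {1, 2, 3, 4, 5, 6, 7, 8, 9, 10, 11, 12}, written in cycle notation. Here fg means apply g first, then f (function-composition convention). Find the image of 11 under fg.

First apply g: g(11) = 5, then f(5) = 6. Thus (fg)(11) = 6.

6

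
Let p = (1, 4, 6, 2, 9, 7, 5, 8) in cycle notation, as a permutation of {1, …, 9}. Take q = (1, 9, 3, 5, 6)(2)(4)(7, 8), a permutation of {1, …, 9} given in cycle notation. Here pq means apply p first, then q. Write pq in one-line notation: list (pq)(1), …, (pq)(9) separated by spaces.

(pq)(x) = q(p(x)). Computing each image: q(p(1)) = q(4) = 4, q(p(2)) = q(9) = 3, q(p(3)) = q(3) = 5, q(p(4)) = q(6) = 1, q(p(5)) = q(8) = 7, q(p(6)) = q(2) = 2, q(p(7)) = q(5) = 6, q(p(8)) = q(1) = 9, q(p(9)) = q(7) = 8.
Hence pq = [4 3 5 1 7 2 6 9 8].

4 3 5 1 7 2 6 9 8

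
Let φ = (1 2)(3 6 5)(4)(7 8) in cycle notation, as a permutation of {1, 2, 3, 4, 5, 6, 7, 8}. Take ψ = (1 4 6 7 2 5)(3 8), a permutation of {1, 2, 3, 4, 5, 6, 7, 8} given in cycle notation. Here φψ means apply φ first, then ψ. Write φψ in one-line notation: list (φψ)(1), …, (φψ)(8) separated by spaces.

5 4 7 6 8 1 3 2

For each element, apply φ then ψ: 1 → 2 → 5; 2 → 1 → 4; 3 → 6 → 7; 4 → 4 → 6; 5 → 3 → 8; 6 → 5 → 1; 7 → 8 → 3; 8 → 7 → 2.
So φψ in one-line form is 5 4 7 6 8 1 3 2.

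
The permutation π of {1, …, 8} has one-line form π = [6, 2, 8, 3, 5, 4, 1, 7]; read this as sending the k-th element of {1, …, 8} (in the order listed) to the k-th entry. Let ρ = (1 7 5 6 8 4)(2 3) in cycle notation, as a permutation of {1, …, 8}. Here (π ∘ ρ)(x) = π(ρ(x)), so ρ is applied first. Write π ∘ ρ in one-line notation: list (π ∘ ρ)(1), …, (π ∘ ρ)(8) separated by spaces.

1 8 2 6 4 7 5 3

(π ∘ ρ)(x) = π(ρ(x)). Computing each image: π(ρ(1)) = π(7) = 1, π(ρ(2)) = π(3) = 8, π(ρ(3)) = π(2) = 2, π(ρ(4)) = π(1) = 6, π(ρ(5)) = π(6) = 4, π(ρ(6)) = π(8) = 7, π(ρ(7)) = π(5) = 5, π(ρ(8)) = π(4) = 3.
Hence π ∘ ρ = [1 8 2 6 4 7 5 3].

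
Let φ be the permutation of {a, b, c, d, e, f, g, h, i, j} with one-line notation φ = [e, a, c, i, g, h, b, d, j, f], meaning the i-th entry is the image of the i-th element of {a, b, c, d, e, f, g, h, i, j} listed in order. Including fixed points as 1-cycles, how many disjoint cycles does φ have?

The cycle decomposition is (a e g b)(c)(d i j f h), which has 3 cycles (counting 1-cycles).

3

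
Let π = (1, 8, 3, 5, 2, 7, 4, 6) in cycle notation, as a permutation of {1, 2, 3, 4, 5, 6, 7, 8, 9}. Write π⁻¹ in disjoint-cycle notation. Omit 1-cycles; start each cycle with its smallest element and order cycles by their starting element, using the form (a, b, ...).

(1, 6, 4, 7, 2, 5, 3, 8)

Inverting a permutation written in cycle notation just reverses the order within every cycle.
Reversing each cycle of π and rotating so the smallest element leads gives (1, 6, 4, 7, 2, 5, 3, 8).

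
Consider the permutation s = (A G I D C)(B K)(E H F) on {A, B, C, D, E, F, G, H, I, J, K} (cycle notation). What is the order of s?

30

The disjoint cycles have lengths 5, 3, 2, 1.
The order of s is the least common multiple of its cycle lengths: lcm(5, 3, 2) = 30.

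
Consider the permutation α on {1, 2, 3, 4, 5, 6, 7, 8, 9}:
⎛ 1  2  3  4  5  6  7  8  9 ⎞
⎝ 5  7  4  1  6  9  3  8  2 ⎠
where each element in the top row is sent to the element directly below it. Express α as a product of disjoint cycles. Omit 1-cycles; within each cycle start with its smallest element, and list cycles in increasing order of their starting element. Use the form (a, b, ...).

(1, 5, 6, 9, 2, 7, 3, 4)

Iterating α from 1 gives 1 → 5 → 6 → 9 → 2 → 7 → 3 → 4 → 1; that is the 8-cycle (1, 5, 6, 9, 2, 7, 3, 4).
Repeating from the next unused element and collecting all non-trivial cycles gives (1, 5, 6, 9, 2, 7, 3, 4).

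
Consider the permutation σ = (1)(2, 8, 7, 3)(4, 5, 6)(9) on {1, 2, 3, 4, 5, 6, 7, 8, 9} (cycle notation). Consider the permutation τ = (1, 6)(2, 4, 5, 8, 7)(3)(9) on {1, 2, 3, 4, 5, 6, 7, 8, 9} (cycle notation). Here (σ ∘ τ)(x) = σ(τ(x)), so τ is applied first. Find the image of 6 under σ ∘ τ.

τ(6) = 1, then σ(1) = 1; composing gives (σ ∘ τ)(6) = 1.

1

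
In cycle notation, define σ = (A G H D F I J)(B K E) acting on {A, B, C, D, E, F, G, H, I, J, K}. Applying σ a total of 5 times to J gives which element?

J lies in the 7-cycle (A G H D F I J).
Stepping 5 places around the cycle: J → A → G → H → D → F.

F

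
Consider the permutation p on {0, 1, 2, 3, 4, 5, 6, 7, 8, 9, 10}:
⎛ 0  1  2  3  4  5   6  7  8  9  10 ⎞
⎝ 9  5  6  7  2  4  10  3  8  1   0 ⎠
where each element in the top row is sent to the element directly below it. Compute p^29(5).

0

Tracing 5 → 4 → … returns to 5 after 8 steps, so 5 lies in an 8-cycle (0 9 1 5 4 2 6 10).
Powers repeat with period 8 on this cycle, and 29 mod 8 = 5, so p^29(5) = p^5(5).
Stepping 5 places around the cycle: 5 → 4 → 2 → 6 → 10 → 0.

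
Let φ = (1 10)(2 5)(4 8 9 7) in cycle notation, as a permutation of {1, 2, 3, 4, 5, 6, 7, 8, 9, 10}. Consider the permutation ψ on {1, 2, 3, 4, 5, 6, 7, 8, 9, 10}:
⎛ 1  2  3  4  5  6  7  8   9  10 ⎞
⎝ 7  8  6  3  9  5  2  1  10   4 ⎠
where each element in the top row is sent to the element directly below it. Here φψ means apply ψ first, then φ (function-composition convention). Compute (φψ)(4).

First apply ψ: ψ(4) = 3, then φ(3) = 3. Thus (φψ)(4) = 3.

3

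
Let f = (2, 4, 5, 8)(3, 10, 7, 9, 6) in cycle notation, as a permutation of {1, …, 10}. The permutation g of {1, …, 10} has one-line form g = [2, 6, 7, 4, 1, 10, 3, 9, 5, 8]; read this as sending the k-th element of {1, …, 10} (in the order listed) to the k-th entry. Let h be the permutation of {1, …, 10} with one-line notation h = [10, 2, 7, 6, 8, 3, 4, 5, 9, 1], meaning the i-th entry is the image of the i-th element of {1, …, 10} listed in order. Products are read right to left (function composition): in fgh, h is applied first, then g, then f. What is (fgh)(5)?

(fgh)(5) = f(g(h(5))). h(5) = 8, then g(8) = 9, then f(9) = 6, so the result is 6.

6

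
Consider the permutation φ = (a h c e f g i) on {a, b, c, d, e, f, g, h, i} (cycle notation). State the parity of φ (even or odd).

even

The cycle lengths are 7, 1, 1.
A cycle is odd iff its length is even; φ has 0 even-length cycles, so sgn(φ) = (−1)^0 and φ is even.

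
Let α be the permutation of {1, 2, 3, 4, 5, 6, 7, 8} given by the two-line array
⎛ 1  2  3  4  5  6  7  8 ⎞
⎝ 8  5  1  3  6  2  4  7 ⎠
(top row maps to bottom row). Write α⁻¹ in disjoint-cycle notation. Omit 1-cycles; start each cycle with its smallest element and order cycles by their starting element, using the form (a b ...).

(1 3 4 7 8)(2 6 5)

First write α in disjoint cycles: (1 8 7 4 3)(2 5 6).
The inverse reverses every cycle; in canonical form, α⁻¹ = (1 3 4 7 8)(2 6 5).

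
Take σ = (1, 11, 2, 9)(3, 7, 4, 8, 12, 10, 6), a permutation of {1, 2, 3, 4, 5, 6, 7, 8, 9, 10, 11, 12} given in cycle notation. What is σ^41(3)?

3 lies in the 7-cycle (3, 7, 4, 8, 12, 10, 6).
Powers repeat with period 7 on this cycle, and 41 mod 7 = 6, so σ^41(3) = σ^6(3).
Stepping 6 places around the cycle: 3 → 7 → 4 → 8 → 12 → 10 → 6.

6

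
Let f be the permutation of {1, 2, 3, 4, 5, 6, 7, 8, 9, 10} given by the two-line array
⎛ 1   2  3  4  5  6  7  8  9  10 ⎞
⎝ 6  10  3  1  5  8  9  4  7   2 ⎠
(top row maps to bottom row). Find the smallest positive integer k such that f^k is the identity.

4

Writing f as disjoint cycles, the cycle lengths are 4, 2, 2, 1, 1.
The order is lcm(4, 2, 2) = 4.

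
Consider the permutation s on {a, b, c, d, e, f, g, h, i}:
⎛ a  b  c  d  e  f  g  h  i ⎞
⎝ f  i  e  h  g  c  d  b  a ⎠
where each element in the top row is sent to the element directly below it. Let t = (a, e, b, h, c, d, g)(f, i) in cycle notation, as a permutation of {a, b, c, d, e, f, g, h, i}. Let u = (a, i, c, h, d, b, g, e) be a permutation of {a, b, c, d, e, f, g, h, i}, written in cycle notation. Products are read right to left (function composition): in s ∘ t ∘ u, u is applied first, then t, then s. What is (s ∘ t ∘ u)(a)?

Apply the permutations in order: u(a) = i, then t(i) = f, then s(f) = c. So (s ∘ t ∘ u)(a) = c.

c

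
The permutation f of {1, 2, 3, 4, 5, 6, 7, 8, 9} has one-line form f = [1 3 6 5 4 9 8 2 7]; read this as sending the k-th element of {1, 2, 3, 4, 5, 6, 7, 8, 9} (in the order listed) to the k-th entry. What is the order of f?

Writing f as disjoint cycles, the cycle lengths are 6, 2, 1.
The order is lcm(6, 2) = 6.

6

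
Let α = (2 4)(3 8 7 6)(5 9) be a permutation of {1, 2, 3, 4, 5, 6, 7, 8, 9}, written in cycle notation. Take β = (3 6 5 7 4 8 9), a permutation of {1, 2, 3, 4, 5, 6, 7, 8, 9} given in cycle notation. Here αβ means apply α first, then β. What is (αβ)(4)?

(αβ)(4) = β(α(4)). α(4) = 2, then β(2) = 2. So (αβ)(4) = 2.

2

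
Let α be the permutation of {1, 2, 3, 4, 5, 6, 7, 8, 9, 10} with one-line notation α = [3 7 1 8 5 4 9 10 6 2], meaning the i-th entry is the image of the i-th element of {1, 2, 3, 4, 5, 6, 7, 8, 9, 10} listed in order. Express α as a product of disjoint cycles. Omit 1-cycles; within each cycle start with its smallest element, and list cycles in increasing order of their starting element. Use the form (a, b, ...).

(1, 3)(2, 7, 9, 6, 4, 8, 10)

Start at 1 and follow images: 1 → 3 → 1, giving the cycle (1, 3).
Continuing from each remaining unvisited element yields (1, 3)(2, 7, 9, 6, 4, 8, 10).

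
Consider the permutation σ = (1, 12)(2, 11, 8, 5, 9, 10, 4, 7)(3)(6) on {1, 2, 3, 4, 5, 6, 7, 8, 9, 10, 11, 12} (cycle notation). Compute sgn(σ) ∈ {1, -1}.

1

The cycle lengths are 8, 2, 1, 1.
A cycle of length ℓ contributes ℓ−1 transpositions, so σ is a product of 7 + 1 = 8 transpositions — even.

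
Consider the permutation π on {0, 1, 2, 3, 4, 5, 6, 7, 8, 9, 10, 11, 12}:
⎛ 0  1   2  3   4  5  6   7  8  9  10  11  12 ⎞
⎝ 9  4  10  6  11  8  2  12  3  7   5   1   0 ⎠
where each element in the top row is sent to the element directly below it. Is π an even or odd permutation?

In disjoint-cycle form the cycle lengths are 6, 4, 3.
A cycle of length ℓ contributes ℓ−1 transpositions, so π is a product of 5 + 3 + 2 = 10 transpositions — even.

even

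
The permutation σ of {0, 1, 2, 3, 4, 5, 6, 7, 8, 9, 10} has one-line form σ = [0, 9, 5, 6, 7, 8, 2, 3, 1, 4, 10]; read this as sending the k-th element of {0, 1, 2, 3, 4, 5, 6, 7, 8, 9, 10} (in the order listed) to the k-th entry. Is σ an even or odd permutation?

even

In disjoint-cycle form the cycle lengths are 9, 1, 1.
A cycle of length ℓ contributes ℓ−1 transpositions, so σ is a product of 8 transpositions — even.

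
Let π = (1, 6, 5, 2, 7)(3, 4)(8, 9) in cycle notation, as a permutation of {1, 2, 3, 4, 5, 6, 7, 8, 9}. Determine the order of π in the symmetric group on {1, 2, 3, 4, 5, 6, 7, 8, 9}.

10

The cycle type of π is (5, 2, 2).
The order of π is the least common multiple of its cycle lengths: lcm(5, 2, 2) = 10.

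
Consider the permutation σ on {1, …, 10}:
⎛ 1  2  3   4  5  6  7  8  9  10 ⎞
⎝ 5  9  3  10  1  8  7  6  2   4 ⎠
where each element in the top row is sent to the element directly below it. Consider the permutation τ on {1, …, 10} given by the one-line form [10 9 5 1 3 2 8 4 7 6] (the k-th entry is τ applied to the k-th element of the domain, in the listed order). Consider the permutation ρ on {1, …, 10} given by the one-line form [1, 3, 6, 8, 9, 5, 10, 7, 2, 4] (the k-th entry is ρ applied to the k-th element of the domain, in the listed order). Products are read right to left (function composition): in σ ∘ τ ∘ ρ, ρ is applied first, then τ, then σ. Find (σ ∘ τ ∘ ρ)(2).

1

Apply the permutations in order: ρ(2) = 3, then τ(3) = 5, then σ(5) = 1. So (σ ∘ τ ∘ ρ)(2) = 1.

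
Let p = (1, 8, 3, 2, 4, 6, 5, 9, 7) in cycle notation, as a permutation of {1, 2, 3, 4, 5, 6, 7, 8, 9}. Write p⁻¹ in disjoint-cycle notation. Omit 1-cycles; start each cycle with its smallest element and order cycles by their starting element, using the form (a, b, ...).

If p sends a → b within a cycle, p⁻¹ sends b → a; equivalently, reverse each cycle.
After reversing and putting each cycle's least element first, p⁻¹ = (1, 7, 9, 5, 6, 4, 2, 3, 8).

(1, 7, 9, 5, 6, 4, 2, 3, 8)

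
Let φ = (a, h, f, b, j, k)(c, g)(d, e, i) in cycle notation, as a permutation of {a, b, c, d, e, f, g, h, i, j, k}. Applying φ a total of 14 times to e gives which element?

e lies in the 3-cycle (d, e, i).
Since the cycle has length 3, φ^14 acts on it the same as φ^2 (14 mod 3 = 2).
Advancing 2 steps from e: e → i → d.

d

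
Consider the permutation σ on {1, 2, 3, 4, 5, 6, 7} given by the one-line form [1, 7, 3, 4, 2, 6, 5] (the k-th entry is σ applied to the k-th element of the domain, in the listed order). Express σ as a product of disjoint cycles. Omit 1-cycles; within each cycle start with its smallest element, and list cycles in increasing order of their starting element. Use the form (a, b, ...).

(2, 7, 5)

Start at 2 and follow images: 2 → 7 → 5 → 2, giving the cycle (2, 7, 5).
Repeating from the next unused element and collecting all non-trivial cycles gives (2, 7, 5).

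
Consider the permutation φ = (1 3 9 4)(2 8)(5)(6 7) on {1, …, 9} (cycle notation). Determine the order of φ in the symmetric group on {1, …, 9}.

4

The cycle type of φ is (4, 2, 2, 1).
The order of φ is the least common multiple of its cycle lengths: lcm(4, 2, 2) = 4.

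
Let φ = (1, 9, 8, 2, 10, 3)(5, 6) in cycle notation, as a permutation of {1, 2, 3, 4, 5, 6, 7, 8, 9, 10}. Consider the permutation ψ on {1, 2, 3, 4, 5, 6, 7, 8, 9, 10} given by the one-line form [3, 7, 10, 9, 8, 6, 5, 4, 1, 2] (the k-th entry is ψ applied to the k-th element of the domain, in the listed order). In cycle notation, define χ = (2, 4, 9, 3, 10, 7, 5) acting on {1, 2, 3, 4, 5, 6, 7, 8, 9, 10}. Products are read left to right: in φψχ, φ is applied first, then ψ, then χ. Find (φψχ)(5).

Chase 5: φ(5) = 6; ψ(6) = 6; χ(6) = 6. Hence (φψχ)(5) = 6.

6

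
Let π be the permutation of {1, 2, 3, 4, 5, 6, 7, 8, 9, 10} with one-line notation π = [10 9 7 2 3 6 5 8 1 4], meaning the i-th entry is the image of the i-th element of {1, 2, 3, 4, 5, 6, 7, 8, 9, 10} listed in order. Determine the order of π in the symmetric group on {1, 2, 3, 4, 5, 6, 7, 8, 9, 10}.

Decomposing into disjoint cycles gives cycle lengths 5, 3, 1, 1.
Since disjoint cycles commute, ord(π) = lcm(5, 3) = 15.

15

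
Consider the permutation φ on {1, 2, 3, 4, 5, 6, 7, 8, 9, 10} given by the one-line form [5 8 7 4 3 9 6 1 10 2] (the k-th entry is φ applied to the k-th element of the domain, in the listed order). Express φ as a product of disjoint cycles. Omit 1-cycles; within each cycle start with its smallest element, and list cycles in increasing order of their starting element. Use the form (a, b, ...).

(1, 5, 3, 7, 6, 9, 10, 2, 8)

Iterating φ from 1 gives 1 → 5 → 3 → 7 → 6 → 9 → 10 → 2 → 8 → 1; that is the 9-cycle (1, 5, 3, 7, 6, 9, 10, 2, 8).
Continuing from each remaining unvisited element yields (1, 5, 3, 7, 6, 9, 10, 2, 8).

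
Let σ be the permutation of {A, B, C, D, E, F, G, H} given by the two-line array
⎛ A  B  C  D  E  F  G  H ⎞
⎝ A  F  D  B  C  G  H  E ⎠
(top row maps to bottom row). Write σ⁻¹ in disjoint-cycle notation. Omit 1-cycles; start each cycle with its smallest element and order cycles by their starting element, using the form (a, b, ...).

First write σ in disjoint cycles: (B, F, G, H, E, C, D).
The inverse reverses every cycle; in canonical form, σ⁻¹ = (B, D, C, E, H, G, F).

(B, D, C, E, H, G, F)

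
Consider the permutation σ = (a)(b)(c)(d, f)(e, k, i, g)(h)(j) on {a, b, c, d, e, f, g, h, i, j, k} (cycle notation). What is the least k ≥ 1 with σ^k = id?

4

The disjoint cycles have lengths 4, 2, 1, 1, 1, 1, 1.
The order of σ is the least common multiple of its cycle lengths: lcm(4, 2) = 4.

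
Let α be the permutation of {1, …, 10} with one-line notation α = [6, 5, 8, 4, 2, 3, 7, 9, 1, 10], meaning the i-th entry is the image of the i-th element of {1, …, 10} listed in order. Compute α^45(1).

1

Tracing 1 → 6 → … returns to 1 after 5 steps, so 1 lies in a 5-cycle (1 6 3 8 9).
Since the cycle has length 5, α^45 acts on it the same as α^0 (45 mod 5 = 0).
So α^45(1) = 1.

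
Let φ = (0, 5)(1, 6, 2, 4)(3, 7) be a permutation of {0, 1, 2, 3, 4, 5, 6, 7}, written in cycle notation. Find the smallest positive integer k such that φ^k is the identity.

The disjoint cycles have lengths 4, 2, 2.
The order is lcm(4, 2, 2) = 4.

4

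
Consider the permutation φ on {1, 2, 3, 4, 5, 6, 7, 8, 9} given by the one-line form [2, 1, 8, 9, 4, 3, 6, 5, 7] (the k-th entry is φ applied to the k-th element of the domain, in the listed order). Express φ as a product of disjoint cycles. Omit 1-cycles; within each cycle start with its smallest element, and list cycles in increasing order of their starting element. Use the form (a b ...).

Start at 1 and follow images: 1 → 2 → 1, giving the cycle (1 2).
Continuing from each remaining unvisited element yields (1 2)(3 8 5 4 9 7 6).

(1 2)(3 8 5 4 9 7 6)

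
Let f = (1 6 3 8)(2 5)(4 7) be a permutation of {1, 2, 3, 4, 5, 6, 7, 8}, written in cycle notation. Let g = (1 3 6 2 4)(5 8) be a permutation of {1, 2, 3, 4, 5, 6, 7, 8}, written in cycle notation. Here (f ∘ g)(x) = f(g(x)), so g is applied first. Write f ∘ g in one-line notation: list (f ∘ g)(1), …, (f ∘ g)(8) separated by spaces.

(f ∘ g)(x) = f(g(x)). Computing each image: f(g(1)) = f(3) = 8, f(g(2)) = f(4) = 7, f(g(3)) = f(6) = 3, f(g(4)) = f(1) = 6, f(g(5)) = f(8) = 1, f(g(6)) = f(2) = 5, f(g(7)) = f(7) = 4, f(g(8)) = f(5) = 2.
Hence f ∘ g = [8 7 3 6 1 5 4 2].

8 7 3 6 1 5 4 2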